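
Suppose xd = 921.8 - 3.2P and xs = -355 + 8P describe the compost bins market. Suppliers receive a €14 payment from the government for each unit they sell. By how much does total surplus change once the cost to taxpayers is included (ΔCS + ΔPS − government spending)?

Pre-subsidy: 921.8 - 3.2P = -355 + 8P gives P* = 114, x* = 557.
With the subsidy, sellers receive Ps = Pb + 14 for each unit, where Pb is the price buyers pay.
Supply in terms of Pb becomes xs = -355 + 8(Pb + 14) = -243 + 8Pb. Setting this equal to demand: 921.8 - 3.2Pb = -243 + 8Pb, so Pb = 104.
Sellers receive Ps = 104 + 14 = 118; x' = 921.8 − 3.2·104 = 589.
ΔCS = ½(557 + 589)(114 − 104) = 5730; ΔPS = ½(557 + 589)(118 − 114) = 2292.
Government spending = 14 × 589 = 8246.
Net change = 5730 + 2292 − 8246 = -224. The loss equals the DWL triangle ½·14·32.

Net change in total surplus = -€224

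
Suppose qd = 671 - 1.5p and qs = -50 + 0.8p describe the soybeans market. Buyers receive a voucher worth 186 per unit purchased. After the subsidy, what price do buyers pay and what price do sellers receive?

Buyers pay 5722/23; sellers receive 10000/23

Pre-subsidy: 671 - 1.5p = -50 + 0.8p gives p* = 7210/23, q* = 4618/23.
With the rebate, buyers effectively pay pb = ps − 186, where ps is the price sellers receive.
Demand in terms of ps becomes qd = 671 − 1.5(ps − 186) = 950 - 1.5ps. Setting this equal to supply: 950 - 1.5ps = -50 + 0.8ps, so ps = 10000/23.
Buyers pay pb = 10000/23 − 186 = 5722/23; q' = -50 + 0.8·(10000/23) = 6850/23.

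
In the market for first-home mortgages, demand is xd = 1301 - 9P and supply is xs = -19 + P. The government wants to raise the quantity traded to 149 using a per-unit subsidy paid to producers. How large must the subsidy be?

Required subsidy s = 40 per unit

At x = 149, invert demand for the buyer price: Pb = (1301 − 149)/9 = 128; invert supply for the seller price: Ps = (149 − (-19))/1 = 168.
The subsidy must fill the gap: s = Ps − Pb = 168 − 128 = 40.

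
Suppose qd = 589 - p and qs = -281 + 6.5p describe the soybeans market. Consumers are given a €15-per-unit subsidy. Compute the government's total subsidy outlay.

Pre-subsidy: 589 - p = -281 + 6.5p gives p* = 116, q* = 473.
With the rebate, buyers effectively pay pb = ps − 15, where ps is the price sellers receive.
Demand in terms of ps becomes qd = 589 − 1(ps − 15) = 604 - ps. Setting this equal to supply: 604 - ps = -281 + 6.5ps, so ps = 118.
Buyers pay pb = 118 − 15 = 103; q' = -281 + 6.5·118 = 486.
Government outlay = subsidy × quantity = 15 × 486 = 7290.

Government cost = €7290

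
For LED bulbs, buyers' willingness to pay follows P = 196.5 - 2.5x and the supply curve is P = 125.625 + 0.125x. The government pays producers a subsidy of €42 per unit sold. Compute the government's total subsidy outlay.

Pre-subsidy: 196.5 - 2.5x = 125.625 + 0.125x gives x* = 27 and P* = 129.
With the subsidy, sellers receive Ps = Pb + 42 for each unit, where Pb is the price buyers pay.
On the curves, Pb = 196.5 - 2.5x and Ps = 125.625 + 0.125x; the wedge Ps − Pb = 42 gives 125.625 + 0.125x − (196.5 - 2.5x) = 42, so x' = 43.
Then Pb = 196.5 − 2.5·43 = 89 and Ps = 125.625 + 0.125·43 = 131.
Government outlay = subsidy × quantity = 42 × 43 = 1806.

Government cost = €1806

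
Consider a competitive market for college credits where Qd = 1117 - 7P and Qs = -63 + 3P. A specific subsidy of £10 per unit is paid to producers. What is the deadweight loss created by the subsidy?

Deadweight loss = £105

Pre-subsidy: 1117 - 7P = -63 + 3P gives P* = 118, Q* = 291.
With the subsidy, sellers receive Ps = Pb + 10 for each unit, where Pb is the price buyers pay.
Supply in terms of Pb becomes Qs = -63 + 3(Pb + 10) = -33 + 3Pb. Setting this equal to demand: 1117 - 7Pb = -33 + 3Pb, so Pb = 115.
Sellers receive Ps = 115 + 10 = 125; Q' = 1117 − 7·115 = 312.
The subsidy expands output by 312 − 291 = 21 past the efficient level; on those units the gap between marginal cost and willingness to pay runs from 0 up to 10.
DWL = ½ × 10 × 21 = 105.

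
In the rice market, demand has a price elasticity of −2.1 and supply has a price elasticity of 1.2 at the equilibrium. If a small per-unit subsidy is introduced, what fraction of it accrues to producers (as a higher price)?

Producer share = 7/11

For a small subsidy around the equilibrium, the benefit split depends on the relative slopes, which at a point are proportional to the elasticities.
Buyer share = εs/(εs + |εd|) = 1.2/(1.2 + 2.1) = 4/11; seller share = |εd|/(εs + |εd|) = 7/11.
So producers capture 7/11 of the subsidy.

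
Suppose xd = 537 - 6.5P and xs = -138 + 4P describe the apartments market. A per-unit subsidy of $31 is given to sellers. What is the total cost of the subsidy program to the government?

Pre-subsidy: 537 - 6.5P = -138 + 4P gives P* = 450/7, x* = 834/7.
With the subsidy, sellers receive Ps = Pb + 31 for each unit, where Pb is the price buyers pay.
Supply in terms of Pb becomes xs = -138 + 4(Pb + 31) = -14 + 4Pb. Setting this equal to demand: 537 - 6.5Pb = -14 + 4Pb, so Pb = 1102/21.
Sellers receive Ps = 1102/21 + 31 = 1753/21; x' = 537 − 6.5·(1102/21) = 4114/21.
Government outlay = subsidy × quantity = 31 × 4114/21 = 127534/21.

Government cost = 127534/21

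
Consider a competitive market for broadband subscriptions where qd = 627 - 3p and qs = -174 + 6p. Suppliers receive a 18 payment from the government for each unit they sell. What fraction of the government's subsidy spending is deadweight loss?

DWL / government spending = 1/22

Pre-subsidy: 627 - 3p = -174 + 6p gives p* = 89, q* = 360.
With the subsidy, sellers receive ps = pb + 18 for each unit, where pb is the price buyers pay.
Supply in terms of pb becomes qs = -174 + 6(pb + 18) = -66 + 6pb. Setting this equal to demand: 627 - 3pb = -66 + 6pb, so pb = 77.
Sellers receive ps = 77 + 18 = 95; q' = 627 − 3·77 = 396.
ΔCS = ½(360 + 396)(89 − 77) = 4536; ΔPS = ½(360 + 396)(95 − 89) = 2268.
Government spending = 18 × 396 = 7128.
DWL = ½ × 18 × (396 − 360) = 324; fraction = 324 / 7128 = 1/22.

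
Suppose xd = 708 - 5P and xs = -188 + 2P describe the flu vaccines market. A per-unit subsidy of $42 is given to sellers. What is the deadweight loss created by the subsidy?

Deadweight loss = $1260

Pre-subsidy: 708 - 5P = -188 + 2P gives P* = 128, x* = 68.
With the subsidy, sellers receive Ps = Pb + 42 for each unit, where Pb is the price buyers pay.
Supply in terms of Pb becomes xs = -188 + 2(Pb + 42) = -104 + 2Pb. Setting this equal to demand: 708 - 5Pb = -104 + 2Pb, so Pb = 116.
Sellers receive Ps = 116 + 42 = 158; x' = 708 − 5·116 = 128.
The subsidy expands output by 128 − 68 = 60 past the efficient level; on those units the gap between marginal cost and willingness to pay runs from 0 up to 42.
DWL = ½ × 42 × 60 = 1260.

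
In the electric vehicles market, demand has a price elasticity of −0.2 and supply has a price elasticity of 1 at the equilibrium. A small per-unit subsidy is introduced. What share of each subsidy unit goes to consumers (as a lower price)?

Consumer share = 5/6

For a small subsidy around the equilibrium, the benefit split depends on the relative slopes, which at a point are proportional to the elasticities.
Buyer share = εs/(εs + |εd|) = 1/(1 + 0.2) = 5/6; seller share = |εd|/(εs + |εd|) = 1/6.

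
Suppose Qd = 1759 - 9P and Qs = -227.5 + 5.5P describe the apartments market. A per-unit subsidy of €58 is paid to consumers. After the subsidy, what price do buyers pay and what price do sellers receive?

Pre-subsidy: 1759 - 9P = -227.5 + 5.5P gives P* = 137, Q* = 526.
With the rebate, buyers effectively pay Pb = Ps − 58, where Ps is the price sellers receive.
Demand in terms of Ps becomes Qd = 1759 − 9(Ps − 58) = 2281 - 9Ps. Setting this equal to supply: 2281 - 9Ps = -227.5 + 5.5Ps, so Ps = 173.
Buyers pay Pb = 173 − 58 = 115; Q' = -227.5 + 5.5·173 = 724.

Buyers pay €115; sellers receive €173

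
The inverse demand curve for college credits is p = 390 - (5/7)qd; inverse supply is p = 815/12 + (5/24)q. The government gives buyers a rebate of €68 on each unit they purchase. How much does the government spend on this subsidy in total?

Pre-subsidy: 390 - (5/7)q = 815/12 + (5/24)q gives q* = 10822/31 and p* = 4360/31.
With the rebate, buyers effectively pay pb = ps − 68, where ps is the price sellers receive.
On the curves, pb = 390 - (5/7)q and ps = 815/12 + (5/24)q; the wedge ps − pb = 68 gives 815/12 + (5/24)q − (390 - (5/7)q) = 68, so q' = 422.8.
Then pb = 390 − (5/7)·422.8 = 88 and ps = 815/12 + (5/24)·422.8 = 156.
Government outlay = subsidy × quantity = 68 × 422.8 = 28750.4.

Government cost = €28750.4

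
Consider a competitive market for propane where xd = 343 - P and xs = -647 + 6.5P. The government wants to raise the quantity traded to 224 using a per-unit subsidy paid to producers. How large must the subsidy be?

At x = 224, invert demand for the buyer price: Pb = (343 − 224)/1 = 119; invert supply for the seller price: Ps = (224 − (-647))/6.5 = 134.
The subsidy must fill the gap: s = Ps − Pb = 134 − 119 = 15.

Required subsidy s = 15 per unit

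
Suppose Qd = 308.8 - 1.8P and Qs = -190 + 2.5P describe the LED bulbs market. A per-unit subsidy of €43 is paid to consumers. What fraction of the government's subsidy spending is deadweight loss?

Pre-subsidy: 308.8 - 1.8P = -190 + 2.5P gives P* = 116, Q* = 100.
With the rebate, buyers effectively pay Pb = Ps − 43, where Ps is the price sellers receive.
Demand in terms of Ps becomes Qd = 308.8 − 1.8(Ps − 43) = 386.2 - 1.8Ps. Setting this equal to supply: 386.2 - 1.8Ps = -190 + 2.5Ps, so Ps = 134.
Buyers pay Pb = 134 − 43 = 91; Q' = -190 + 2.5·134 = 145.
ΔCS = ½(100 + 145)(116 − 91) = 3062.5; ΔPS = ½(100 + 145)(134 − 116) = 2205.
Government spending = 43 × 145 = 6235.
DWL = ½ × 43 × (145 − 100) = 967.5; fraction = 967.5 / 6235 = 9/58.

DWL / government spending = 9/58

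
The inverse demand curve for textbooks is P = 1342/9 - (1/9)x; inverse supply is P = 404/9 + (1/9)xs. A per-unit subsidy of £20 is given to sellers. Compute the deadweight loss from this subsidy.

Pre-subsidy: 1342/9 - (1/9)x = 404/9 + (1/9)x gives x* = 469 and P* = 97.
With the subsidy, sellers receive Ps = Pb + 20 for each unit, where Pb is the price buyers pay.
On the curves, Pb = 1342/9 - (1/9)x and Ps = 404/9 + (1/9)x; the wedge Ps − Pb = 20 gives 404/9 + (1/9)x − (1342/9 - (1/9)x) = 20, so x' = 559.
Then Pb = 1342/9 − (1/9)·559 = 87 and Ps = 404/9 + (1/9)·559 = 107.
The subsidy expands output by 559 − 469 = 90 past the efficient level; on those units the gap between marginal cost and willingness to pay runs from 0 up to 20.
DWL = ½ × 20 × 90 = 900.

Deadweight loss = £900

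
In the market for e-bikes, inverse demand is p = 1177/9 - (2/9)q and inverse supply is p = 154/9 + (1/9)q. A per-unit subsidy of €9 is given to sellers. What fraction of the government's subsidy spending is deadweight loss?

Pre-subsidy: 1177/9 - (2/9)q = 154/9 + (1/9)q gives q* = 341 and p* = 55.
With the subsidy, sellers receive ps = pb + 9 for each unit, where pb is the price buyers pay.
On the curves, pb = 1177/9 - (2/9)q and ps = 154/9 + (1/9)q; the wedge ps − pb = 9 gives 154/9 + (1/9)q − (1177/9 - (2/9)q) = 9, so q' = 368.
Then pb = 1177/9 − (2/9)·368 = 49 and ps = 154/9 + (1/9)·368 = 58.
ΔCS = ½(341 + 368)(55 − 49) = 2127; ΔPS = ½(341 + 368)(58 − 55) = 1063.5.
Government spending = 9 × 368 = 3312.
DWL = ½ × 9 × (368 − 341) = 121.5; fraction = 121.5 / 3312 = 27/736.

DWL / government spending = 27/736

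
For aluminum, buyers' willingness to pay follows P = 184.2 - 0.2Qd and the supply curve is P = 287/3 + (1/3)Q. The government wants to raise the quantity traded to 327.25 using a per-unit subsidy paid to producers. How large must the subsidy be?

Required subsidy s = 86 per unit

At Q = 327.25, from the demand curve buyers pay Pb = 184.2 − 0.2·327.25 = 118.75; from the supply curve sellers need Ps = 287/3 + (1/3)·327.25 = 204.75.
The subsidy must fill the gap: s = Ps − Pb = 204.75 − 118.75 = 86.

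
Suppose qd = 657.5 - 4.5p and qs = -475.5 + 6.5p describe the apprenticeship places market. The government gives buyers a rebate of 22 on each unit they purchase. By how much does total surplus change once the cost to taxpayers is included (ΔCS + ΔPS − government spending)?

Pre-subsidy: 657.5 - 4.5p = -475.5 + 6.5p gives p* = 103, q* = 194.
With the rebate, buyers effectively pay pb = ps − 22, where ps is the price sellers receive.
Demand in terms of ps becomes qd = 657.5 − 4.5(ps − 22) = 756.5 - 4.5ps. Setting this equal to supply: 756.5 - 4.5ps = -475.5 + 6.5ps, so ps = 112.
Buyers pay pb = 112 − 22 = 90; q' = -475.5 + 6.5·112 = 252.5.
ΔCS = ½(194 + 252.5)(103 − 90) = 2902.25; ΔPS = ½(194 + 252.5)(112 − 103) = 2009.25.
Government spending = 22 × 252.5 = 5555.
Net change = 2902.25 + 2009.25 − 5555 = -643.5. The loss equals the DWL triangle ½·22·58.5.

Net change in total surplus = -643.5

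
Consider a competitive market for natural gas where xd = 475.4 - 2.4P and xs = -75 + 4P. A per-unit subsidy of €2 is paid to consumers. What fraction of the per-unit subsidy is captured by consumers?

Consumer share = 0.625

Pre-subsidy: 475.4 - 2.4P = -75 + 4P gives P* = 86, x* = 269.
With the rebate, buyers effectively pay Pb = Ps − 2, where Ps is the price sellers receive.
Demand in terms of Ps becomes xd = 475.4 − 2.4(Ps − 2) = 480.2 - 2.4Ps. Setting this equal to supply: 480.2 - 2.4Ps = -75 + 4Ps, so Ps = 86.75.
Buyers pay Pb = 86.75 − 2 = 84.75; x' = -75 + 4·86.75 = 272.
Buyers' price falls by P* − Pb = 86 − 84.75 = 1.25; sellers' price rises by Ps − P* = 86.75 − 86 = 0.75.
So consumers capture 1.25/2 = 0.625 of each unit of subsidy.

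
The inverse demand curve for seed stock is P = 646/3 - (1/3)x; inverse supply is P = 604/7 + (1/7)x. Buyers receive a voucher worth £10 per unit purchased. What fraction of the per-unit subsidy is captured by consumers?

Pre-subsidy: 646/3 - (1/3)x = 604/7 + (1/7)x gives x* = 271 and P* = 125.
With the rebate, buyers effectively pay Pb = Ps − 10, where Ps is the price sellers receive.
On the curves, Pb = 646/3 - (1/3)x and Ps = 604/7 + (1/7)x; the wedge Ps − Pb = 10 gives 604/7 + (1/7)x − (646/3 - (1/3)x) = 10, so x' = 292.
Then Pb = 646/3 − (1/3)·292 = 118 and Ps = 604/7 + (1/7)·292 = 128.
Buyers' price falls by P* − Pb = 125 − 118 = 7; sellers' price rises by Ps − P* = 128 − 125 = 3.
So consumers capture 7/10 = 0.7 of each unit of subsidy.

Consumer share = 0.7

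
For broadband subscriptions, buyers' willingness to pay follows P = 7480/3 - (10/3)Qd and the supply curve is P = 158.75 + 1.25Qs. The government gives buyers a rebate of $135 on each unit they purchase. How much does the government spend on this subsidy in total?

Pre-subsidy: 7480/3 - (10/3)Q = 158.75 + 1.25Q gives Q* = 5603/11 and P* = 8750/11.
With the rebate, buyers effectively pay Pb = Ps − 135, where Ps is the price sellers receive.
On the curves, Pb = 7480/3 - (10/3)Q and Ps = 158.75 + 1.25Q; the wedge Ps − Pb = 135 gives 158.75 + 1.25Q − (7480/3 - (10/3)Q) = 135, so Q' = 5927/11.
Then Pb = 7480/3 − (10/3)·(5927/11) = 7670/11 and Ps = 158.75 + 1.25·(5927/11) = 9155/11.
Government outlay = subsidy × quantity = 135 × 5927/11 = 800145/11.

Government cost = 800145/11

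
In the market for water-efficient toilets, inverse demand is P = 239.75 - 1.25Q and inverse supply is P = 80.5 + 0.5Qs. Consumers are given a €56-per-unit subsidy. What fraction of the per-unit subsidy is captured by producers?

Producer share = 2/7

Pre-subsidy: 239.75 - 1.25Q = 80.5 + 0.5Q gives Q* = 91 and P* = 126.
With the rebate, buyers effectively pay Pb = Ps − 56, where Ps is the price sellers receive.
On the curves, Pb = 239.75 - 1.25Q and Ps = 80.5 + 0.5Q; the wedge Ps − Pb = 56 gives 80.5 + 0.5Q − (239.75 - 1.25Q) = 56, so Q' = 123.
Then Pb = 239.75 − 1.25·123 = 86 and Ps = 80.5 + 0.5·123 = 142.
Buyers' price falls by P* − Pb = 126 − 86 = 40; sellers' price rises by Ps − P* = 142 − 126 = 16.
So producers capture 16/56 = 2/7 of each unit of subsidy.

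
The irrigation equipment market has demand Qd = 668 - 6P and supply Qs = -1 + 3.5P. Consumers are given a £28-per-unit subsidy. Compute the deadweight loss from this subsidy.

Deadweight loss = 16464/19

Pre-subsidy: 668 - 6P = -1 + 3.5P gives P* = 1338/19, Q* = 4664/19.
With the rebate, buyers effectively pay Pb = Ps − 28, where Ps is the price sellers receive.
Demand in terms of Ps becomes Qd = 668 − 6(Ps − 28) = 836 - 6Ps. Setting this equal to supply: 836 - 6Ps = -1 + 3.5Ps, so Ps = 1674/19.
Buyers pay Pb = 1674/19 − 28 = 1142/19; Q' = -1 + 3.5·(1674/19) = 5840/19.
The subsidy expands output by 5840/19 − 4664/19 = 1176/19 past the efficient level; on those units the gap between marginal cost and willingness to pay runs from 0 up to 28.
DWL = ½ × 28 × 1176/19 = 16464/19.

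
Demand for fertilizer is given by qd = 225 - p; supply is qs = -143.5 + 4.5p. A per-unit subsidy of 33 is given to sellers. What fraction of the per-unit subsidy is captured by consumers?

Consumer share = 9/11

Pre-subsidy: 225 - p = -143.5 + 4.5p gives p* = 67, q* = 158.
With the subsidy, sellers receive ps = pb + 33 for each unit, where pb is the price buyers pay.
Supply in terms of pb becomes qs = -143.5 + 4.5(pb + 33) = 5 + 4.5pb. Setting this equal to demand: 225 - pb = 5 + 4.5pb, so pb = 40.
Sellers receive ps = 40 + 33 = 73; q' = 225 − 1·40 = 185.
Buyers' price falls by p* − pb = 67 − 40 = 27; sellers' price rises by ps − p* = 73 − 67 = 6.
So consumers capture 27/33 = 9/11 of each unit of subsidy.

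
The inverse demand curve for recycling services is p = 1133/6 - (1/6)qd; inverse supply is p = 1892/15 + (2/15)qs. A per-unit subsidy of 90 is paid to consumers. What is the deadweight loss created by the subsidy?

Pre-subsidy: 1133/6 - (1/6)q = 1892/15 + (2/15)q gives q* = 209 and p* = 154.
With the rebate, buyers effectively pay pb = ps − 90, where ps is the price sellers receive.
On the curves, pb = 1133/6 - (1/6)q and ps = 1892/15 + (2/15)q; the wedge ps − pb = 90 gives 1892/15 + (2/15)q − (1133/6 - (1/6)q) = 90, so q' = 509.
Then pb = 1133/6 − (1/6)·509 = 104 and ps = 1892/15 + (2/15)·509 = 194.
The subsidy expands output by 509 − 209 = 300 past the efficient level; on those units the gap between marginal cost and willingness to pay runs from 0 up to 90.
DWL = ½ × 90 × 300 = 13500.

Deadweight loss = 13500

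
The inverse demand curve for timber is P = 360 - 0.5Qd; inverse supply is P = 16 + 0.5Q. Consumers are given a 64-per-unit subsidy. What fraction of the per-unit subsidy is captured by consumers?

Pre-subsidy: 360 - 0.5Q = 16 + 0.5Q gives Q* = 344 and P* = 188.
With the rebate, buyers effectively pay Pb = Ps − 64, where Ps is the price sellers receive.
On the curves, Pb = 360 - 0.5Q and Ps = 16 + 0.5Q; the wedge Ps − Pb = 64 gives 16 + 0.5Q − (360 - 0.5Q) = 64, so Q' = 408.
Then Pb = 360 − 0.5·408 = 156 and Ps = 16 + 0.5·408 = 220.
Buyers' price falls by P* − Pb = 188 − 156 = 32; sellers' price rises by Ps − P* = 220 − 188 = 32.
So consumers capture 32/64 = 0.5 of each unit of subsidy.

Consumer share = 0.5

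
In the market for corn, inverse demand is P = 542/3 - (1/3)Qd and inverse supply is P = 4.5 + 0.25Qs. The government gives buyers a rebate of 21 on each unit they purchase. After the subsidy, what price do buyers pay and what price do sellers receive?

Buyers pay 68; sellers receive 89

Pre-subsidy: 542/3 - (1/3)Q = 4.5 + 0.25Q gives Q* = 302 and P* = 80.
With the rebate, buyers effectively pay Pb = Ps − 21, where Ps is the price sellers receive.
On the curves, Pb = 542/3 - (1/3)Q and Ps = 4.5 + 0.25Q; the wedge Ps − Pb = 21 gives 4.5 + 0.25Q − (542/3 - (1/3)Q) = 21, so Q' = 338.
Then Pb = 542/3 − (1/3)·338 = 68 and Ps = 4.5 + 0.25·338 = 89.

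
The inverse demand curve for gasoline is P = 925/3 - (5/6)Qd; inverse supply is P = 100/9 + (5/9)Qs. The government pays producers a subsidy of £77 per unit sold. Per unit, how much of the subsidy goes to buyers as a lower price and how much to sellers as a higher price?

Pre-subsidy: 925/3 - (5/6)Q = 100/9 + (5/9)Q gives Q* = 214 and P* = 130.
With the subsidy, sellers receive Ps = Pb + 77 for each unit, where Pb is the price buyers pay.
On the curves, Pb = 925/3 - (5/6)Q and Ps = 100/9 + (5/9)Q; the wedge Ps − Pb = 77 gives 100/9 + (5/9)Q − (925/3 - (5/6)Q) = 77, so Q' = 269.44.
Then Pb = 925/3 − (5/6)·269.44 = 83.8 and Ps = 100/9 + (5/9)·269.44 = 160.8.
Buyers' price falls by P* − Pb = 130 − 83.8 = 46.2; sellers' price rises by Ps − P* = 160.8 − 130 = 30.8.

Buyers gain £46.2 per unit; sellers gain £30.8 per unit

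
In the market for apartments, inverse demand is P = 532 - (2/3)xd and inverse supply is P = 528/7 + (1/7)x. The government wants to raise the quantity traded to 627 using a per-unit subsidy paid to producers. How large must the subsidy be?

At x = 627, from the demand curve buyers pay Pb = 532 − (2/3)·627 = 114; from the supply curve sellers need Ps = 528/7 + (1/7)·627 = 165.
The subsidy must fill the gap: s = Ps − Pb = 165 − 114 = 51.

Required subsidy s = 51 per unit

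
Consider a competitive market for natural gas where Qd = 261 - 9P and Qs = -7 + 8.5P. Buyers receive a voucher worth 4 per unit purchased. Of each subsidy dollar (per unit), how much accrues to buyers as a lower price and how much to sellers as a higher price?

Buyers gain 68/35 per unit; sellers gain 72/35 per unit

Pre-subsidy: 261 - 9P = -7 + 8.5P gives P* = 536/35, Q* = 4311/35.
With the rebate, buyers effectively pay Pb = Ps − 4, where Ps is the price sellers receive.
Demand in terms of Ps becomes Qd = 261 − 9(Ps − 4) = 297 - 9Ps. Setting this equal to supply: 297 - 9Ps = -7 + 8.5Ps, so Ps = 608/35.
Buyers pay Pb = 608/35 − 4 = 468/35; Q' = -7 + 8.5·(608/35) = 4923/35.
Buyers' price falls by P* − Pb = 536/35 − 468/35 = 68/35; sellers' price rises by Ps − P* = 608/35 − 536/35 = 72/35.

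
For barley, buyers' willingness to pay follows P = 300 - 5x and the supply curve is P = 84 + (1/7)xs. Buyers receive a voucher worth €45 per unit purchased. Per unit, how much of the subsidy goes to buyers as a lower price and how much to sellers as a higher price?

Pre-subsidy: 300 - 5x = 84 + (1/7)x gives x* = 42 and P* = 90.
With the rebate, buyers effectively pay Pb = Ps − 45, where Ps is the price sellers receive.
On the curves, Pb = 300 - 5x and Ps = 84 + (1/7)x; the wedge Ps − Pb = 45 gives 84 + (1/7)x − (300 - 5x) = 45, so x' = 50.75.
Then Pb = 300 − 5·50.75 = 46.25 and Ps = 84 + (1/7)·50.75 = 91.25.
Buyers' price falls by P* − Pb = 90 − 46.25 = 43.75; sellers' price rises by Ps − P* = 91.25 − 90 = 1.25.

Buyers gain €43.75 per unit; sellers gain €1.25 per unit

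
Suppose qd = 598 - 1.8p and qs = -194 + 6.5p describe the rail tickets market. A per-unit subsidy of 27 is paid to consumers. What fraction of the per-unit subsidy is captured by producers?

Producer share = 18/83

Pre-subsidy: 598 - 1.8p = -194 + 6.5p gives p* = 7920/83, q* = 35378/83.
With the rebate, buyers effectively pay pb = ps − 27, where ps is the price sellers receive.
Demand in terms of ps becomes qd = 598 − 1.8(ps − 27) = 646.6 - 1.8ps. Setting this equal to supply: 646.6 - 1.8ps = -194 + 6.5ps, so ps = 8406/83.
Buyers pay pb = 8406/83 − 27 = 6165/83; q' = -194 + 6.5·(8406/83) = 38537/83.
Buyers' price falls by p* − pb = 7920/83 − 6165/83 = 1755/83; sellers' price rises by ps − p* = 8406/83 − 7920/83 = 486/83.
So producers capture (486/83)/27 = 18/83 of each unit of subsidy.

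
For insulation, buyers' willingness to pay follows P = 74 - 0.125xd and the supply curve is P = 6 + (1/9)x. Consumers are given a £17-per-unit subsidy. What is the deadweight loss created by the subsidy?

Pre-subsidy: 74 - 0.125x = 6 + (1/9)x gives x* = 288 and P* = 38.
With the rebate, buyers effectively pay Pb = Ps − 17, where Ps is the price sellers receive.
On the curves, Pb = 74 - 0.125x and Ps = 6 + (1/9)x; the wedge Ps − Pb = 17 gives 6 + (1/9)x − (74 - 0.125x) = 17, so x' = 360.
Then Pb = 74 − 0.125·360 = 29 and Ps = 6 + (1/9)·360 = 46.
The subsidy expands output by 360 − 288 = 72 past the efficient level; on those units the gap between marginal cost and willingness to pay runs from 0 up to 17.
DWL = ½ × 17 × 72 = 612.

Deadweight loss = £612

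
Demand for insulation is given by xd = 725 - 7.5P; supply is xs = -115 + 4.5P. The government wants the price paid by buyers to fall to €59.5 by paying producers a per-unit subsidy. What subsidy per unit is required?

Required subsidy s = €28 per unit

At a buyer price of 59.5, quantity demanded is 725 − 7.5·59.5 = 278.75.
Sellers supply 278.75 only when they receive Ps with -115 + 4.5·Ps = 278.75, i.e. Ps = 87.5.
s = Ps − Pb = 87.5 − 59.5 = 28.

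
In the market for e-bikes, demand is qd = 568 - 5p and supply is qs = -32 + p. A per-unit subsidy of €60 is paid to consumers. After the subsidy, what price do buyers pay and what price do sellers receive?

Buyers pay €90; sellers receive €150

Pre-subsidy: 568 - 5p = -32 + p gives p* = 100, q* = 68.
With the rebate, buyers effectively pay pb = ps − 60, where ps is the price sellers receive.
Demand in terms of ps becomes qd = 568 − 5(ps − 60) = 868 - 5ps. Setting this equal to supply: 868 - 5ps = -32 + ps, so ps = 150.
Buyers pay pb = 150 − 60 = 90; q' = -32 + 1·150 = 118.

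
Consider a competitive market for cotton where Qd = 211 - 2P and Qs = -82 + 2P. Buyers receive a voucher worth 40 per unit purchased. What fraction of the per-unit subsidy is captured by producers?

Producer share = 0.5

Pre-subsidy: 211 - 2P = -82 + 2P gives P* = 73.25, Q* = 64.5.
With the rebate, buyers effectively pay Pb = Ps − 40, where Ps is the price sellers receive.
Demand in terms of Ps becomes Qd = 211 − 2(Ps − 40) = 291 - 2Ps. Setting this equal to supply: 291 - 2Ps = -82 + 2Ps, so Ps = 93.25.
Buyers pay Pb = 93.25 − 40 = 53.25; Q' = -82 + 2·93.25 = 104.5.
Buyers' price falls by P* − Pb = 73.25 − 53.25 = 20; sellers' price rises by Ps − P* = 93.25 − 73.25 = 20.
So producers capture 20/40 = 0.5 of each unit of subsidy.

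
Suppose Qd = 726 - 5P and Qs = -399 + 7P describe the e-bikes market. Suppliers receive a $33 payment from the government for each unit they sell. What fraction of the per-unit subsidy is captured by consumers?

Consumer share = 7/12

Pre-subsidy: 726 - 5P = -399 + 7P gives P* = 93.75, Q* = 257.25.
With the subsidy, sellers receive Ps = Pb + 33 for each unit, where Pb is the price buyers pay.
Supply in terms of Pb becomes Qs = -399 + 7(Pb + 33) = -168 + 7Pb. Setting this equal to demand: 726 - 5Pb = -168 + 7Pb, so Pb = 74.5.
Sellers receive Ps = 74.5 + 33 = 107.5; Q' = 726 − 5·74.5 = 353.5.
Buyers' price falls by P* − Pb = 93.75 − 74.5 = 19.25; sellers' price rises by Ps − P* = 107.5 − 93.75 = 13.75.
So consumers capture 19.25/33 = 7/12 of each unit of subsidy.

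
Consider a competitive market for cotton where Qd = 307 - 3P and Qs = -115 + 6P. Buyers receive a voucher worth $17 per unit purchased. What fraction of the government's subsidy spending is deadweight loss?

DWL / government spending = 51/601

Pre-subsidy: 307 - 3P = -115 + 6P gives P* = 422/9, Q* = 499/3.
With the rebate, buyers effectively pay Pb = Ps − 17, where Ps is the price sellers receive.
Demand in terms of Ps becomes Qd = 307 − 3(Ps − 17) = 358 - 3Ps. Setting this equal to supply: 358 - 3Ps = -115 + 6Ps, so Ps = 473/9.
Buyers pay Pb = 473/9 − 17 = 320/9; Q' = -115 + 6·(473/9) = 601/3.
ΔCS = ½(499/3 + 601/3)(422/9 − 320/9) = 18700/9; ΔPS = ½(499/3 + 601/3)(473/9 − 422/9) = 9350/9.
Government spending = 17 × 601/3 = 10217/3.
DWL = ½ × 17 × (601/3 − 499/3) = 289; fraction = 289 / (10217/3) = 51/601.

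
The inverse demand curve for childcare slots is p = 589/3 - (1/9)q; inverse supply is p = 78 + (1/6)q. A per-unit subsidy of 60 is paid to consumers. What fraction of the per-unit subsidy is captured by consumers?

Pre-subsidy: 589/3 - (1/9)q = 78 + (1/6)q gives q* = 426 and p* = 149.
With the rebate, buyers effectively pay pb = ps − 60, where ps is the price sellers receive.
On the curves, pb = 589/3 - (1/9)q and ps = 78 + (1/6)q; the wedge ps − pb = 60 gives 78 + (1/6)q − (589/3 - (1/9)q) = 60, so q' = 642.
Then pb = 589/3 − (1/9)·642 = 125 and ps = 78 + (1/6)·642 = 185.
Buyers' price falls by p* − pb = 149 − 125 = 24; sellers' price rises by ps − p* = 185 − 149 = 36.
So consumers capture 24/60 = 0.4 of each unit of subsidy.

Consumer share = 0.4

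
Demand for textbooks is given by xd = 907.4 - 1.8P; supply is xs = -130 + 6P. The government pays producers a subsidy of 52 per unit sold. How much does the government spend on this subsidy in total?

Government cost = 38480

Pre-subsidy: 907.4 - 1.8P = -130 + 6P gives P* = 133, x* = 668.
With the subsidy, sellers receive Ps = Pb + 52 for each unit, where Pb is the price buyers pay.
Supply in terms of Pb becomes xs = -130 + 6(Pb + 52) = 182 + 6Pb. Setting this equal to demand: 907.4 - 1.8Pb = 182 + 6Pb, so Pb = 93.
Sellers receive Ps = 93 + 52 = 145; x' = 907.4 − 1.8·93 = 740.
Government outlay = subsidy × quantity = 52 × 740 = 38480.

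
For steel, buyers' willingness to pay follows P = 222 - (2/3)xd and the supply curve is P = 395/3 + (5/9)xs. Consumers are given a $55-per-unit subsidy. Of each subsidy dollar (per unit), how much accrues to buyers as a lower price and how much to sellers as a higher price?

Buyers gain $30 per unit; sellers gain $25 per unit

Pre-subsidy: 222 - (2/3)x = 395/3 + (5/9)x gives x* = 813/11 and P* = 1900/11.
With the rebate, buyers effectively pay Pb = Ps − 55, where Ps is the price sellers receive.
On the curves, Pb = 222 - (2/3)x and Ps = 395/3 + (5/9)x; the wedge Ps − Pb = 55 gives 395/3 + (5/9)x − (222 - (2/3)x) = 55, so x' = 1308/11.
Then Pb = 222 − (2/3)·(1308/11) = 1570/11 and Ps = 395/3 + (5/9)·(1308/11) = 2175/11.
Buyers' price falls by P* − Pb = 1900/11 − 1570/11 = 30; sellers' price rises by Ps − P* = 2175/11 − 1900/11 = 25.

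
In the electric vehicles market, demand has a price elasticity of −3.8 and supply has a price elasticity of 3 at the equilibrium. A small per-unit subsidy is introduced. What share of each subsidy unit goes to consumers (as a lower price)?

Consumer share = 15/34

For a small subsidy around the equilibrium, the benefit split depends on the relative slopes, which at a point are proportional to the elasticities.
Buyer share = εs/(εs + |εd|) = 3/(3 + 3.8) = 15/34; seller share = |εd|/(εs + |εd|) = 19/34.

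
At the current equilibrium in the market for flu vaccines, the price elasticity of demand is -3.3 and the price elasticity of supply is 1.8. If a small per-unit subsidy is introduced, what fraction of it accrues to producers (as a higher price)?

Producer share = 11/17

For a small subsidy around the equilibrium, the benefit split depends on the relative slopes, which at a point are proportional to the elasticities.
Buyer share = εs/(εs + |εd|) = 1.8/(1.8 + 3.3) = 6/17; seller share = |εd|/(εs + |εd|) = 11/17.
So producers capture 11/17 of the subsidy.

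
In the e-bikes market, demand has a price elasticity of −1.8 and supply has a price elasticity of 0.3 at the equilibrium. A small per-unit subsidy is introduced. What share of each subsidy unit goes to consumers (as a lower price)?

For a small subsidy around the equilibrium, the benefit split depends on the relative slopes, which at a point are proportional to the elasticities.
Buyer share = εs/(εs + |εd|) = 0.3/(0.3 + 1.8) = 1/7; seller share = |εd|/(εs + |εd|) = 6/7.

Consumer share = 1/7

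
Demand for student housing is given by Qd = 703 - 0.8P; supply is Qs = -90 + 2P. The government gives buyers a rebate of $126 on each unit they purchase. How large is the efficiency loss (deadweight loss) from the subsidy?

Deadweight loss = $4536

Pre-subsidy: 703 - 0.8P = -90 + 2P gives P* = 3965/14, Q* = 3335/7.
With the rebate, buyers effectively pay Pb = Ps − 126, where Ps is the price sellers receive.
Demand in terms of Ps becomes Qd = 703 − 0.8(Ps − 126) = 803.8 - 0.8Ps. Setting this equal to supply: 803.8 - 0.8Ps = -90 + 2Ps, so Ps = 4469/14.
Buyers pay Pb = 4469/14 − 126 = 2705/14; Q' = -90 + 2·(4469/14) = 3839/7.
The subsidy expands output by 3839/7 − 3335/7 = 72 past the efficient level; on those units the gap between marginal cost and willingness to pay runs from 0 up to 126.
DWL = ½ × 126 × 72 = 4536.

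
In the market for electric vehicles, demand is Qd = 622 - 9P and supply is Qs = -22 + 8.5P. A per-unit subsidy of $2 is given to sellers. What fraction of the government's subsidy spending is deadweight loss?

Pre-subsidy: 622 - 9P = -22 + 8.5P gives P* = 36.8, Q* = 290.8.
With the subsidy, sellers receive Ps = Pb + 2 for each unit, where Pb is the price buyers pay.
Supply in terms of Pb becomes Qs = -22 + 8.5(Pb + 2) = -5 + 8.5Pb. Setting this equal to demand: 622 - 9Pb = -5 + 8.5Pb, so Pb = 1254/35.
Sellers receive Ps = 1254/35 + 2 = 1324/35; Q' = 622 − 9·(1254/35) = 10484/35.
ΔCS = ½(290.8 + 10484/35)(36.8 − 1254/35) = 351254/1225; ΔPS = ½(290.8 + 10484/35)(1324/35 − 36.8) = 371916/1225.
Government spending = 2 × 10484/35 = 20968/35.
DWL = ½ × 2 × (10484/35 − 290.8) = 306/35; fraction = (306/35) / (20968/35) = 153/10484.

DWL / government spending = 153/10484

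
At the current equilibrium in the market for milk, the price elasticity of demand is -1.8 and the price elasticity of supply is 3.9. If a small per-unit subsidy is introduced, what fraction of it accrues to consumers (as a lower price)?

Consumer share = 13/19

For a small subsidy around the equilibrium, the benefit split depends on the relative slopes, which at a point are proportional to the elasticities.
Buyer share = εs/(εs + |εd|) = 3.9/(3.9 + 1.8) = 13/19; seller share = |εd|/(εs + |εd|) = 6/19.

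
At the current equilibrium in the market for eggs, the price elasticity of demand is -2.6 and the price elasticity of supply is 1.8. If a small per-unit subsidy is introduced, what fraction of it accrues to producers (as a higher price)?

Producer share = 13/22

For a small subsidy around the equilibrium, the benefit split depends on the relative slopes, which at a point are proportional to the elasticities.
Buyer share = εs/(εs + |εd|) = 1.8/(1.8 + 2.6) = 9/22; seller share = |εd|/(εs + |εd|) = 13/22.
So producers capture 13/22 of the subsidy.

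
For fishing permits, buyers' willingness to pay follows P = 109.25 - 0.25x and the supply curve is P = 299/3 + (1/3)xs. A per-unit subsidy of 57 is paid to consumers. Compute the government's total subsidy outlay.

Pre-subsidy: 109.25 - 0.25x = 299/3 + (1/3)x gives x* = 115/7 and P* = 736/7.
With the rebate, buyers effectively pay Pb = Ps − 57, where Ps is the price sellers receive.
On the curves, Pb = 109.25 - 0.25x and Ps = 299/3 + (1/3)x; the wedge Ps − Pb = 57 gives 299/3 + (1/3)x − (109.25 - 0.25x) = 57, so x' = 799/7.
Then Pb = 109.25 − 0.25·(799/7) = 565/7 and Ps = 299/3 + (1/3)·(799/7) = 964/7.
Government outlay = subsidy × quantity = 57 × 799/7 = 45543/7.

Government cost = 45543/7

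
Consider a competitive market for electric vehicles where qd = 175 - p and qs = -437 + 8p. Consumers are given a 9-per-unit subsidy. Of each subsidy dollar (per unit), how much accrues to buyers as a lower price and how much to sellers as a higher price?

Pre-subsidy: 175 - p = -437 + 8p gives p* = 68, q* = 107.
With the rebate, buyers effectively pay pb = ps − 9, where ps is the price sellers receive.
Demand in terms of ps becomes qd = 175 − 1(ps − 9) = 184 - ps. Setting this equal to supply: 184 - ps = -437 + 8ps, so ps = 69.
Buyers pay pb = 69 − 9 = 60; q' = -437 + 8·69 = 115.
Buyers' price falls by p* − pb = 68 − 60 = 8; sellers' price rises by ps − p* = 69 − 68 = 1.

Buyers gain 8 per unit; sellers gain 1 per unit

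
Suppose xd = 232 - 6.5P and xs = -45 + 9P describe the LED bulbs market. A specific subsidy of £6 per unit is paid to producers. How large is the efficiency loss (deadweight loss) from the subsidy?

Pre-subsidy: 232 - 6.5P = -45 + 9P gives P* = 554/31, x* = 3591/31.
With the subsidy, sellers receive Ps = Pb + 6 for each unit, where Pb is the price buyers pay.
Supply in terms of Pb becomes xs = -45 + 9(Pb + 6) = 9 + 9Pb. Setting this equal to demand: 232 - 6.5Pb = 9 + 9Pb, so Pb = 446/31.
Sellers receive Ps = 446/31 + 6 = 632/31; x' = 232 − 6.5·(446/31) = 4293/31.
The subsidy expands output by 4293/31 − 3591/31 = 702/31 past the efficient level; on those units the gap between marginal cost and willingness to pay runs from 0 up to 6.
DWL = ½ × 6 × 702/31 = 2106/31.

Deadweight loss = 2106/31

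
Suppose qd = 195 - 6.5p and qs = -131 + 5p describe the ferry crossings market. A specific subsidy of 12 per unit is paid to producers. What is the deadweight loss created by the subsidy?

Pre-subsidy: 195 - 6.5p = -131 + 5p gives p* = 652/23, q* = 247/23.
With the subsidy, sellers receive ps = pb + 12 for each unit, where pb is the price buyers pay.
Supply in terms of pb becomes qs = -131 + 5(pb + 12) = -71 + 5pb. Setting this equal to demand: 195 - 6.5pb = -71 + 5pb, so pb = 532/23.
Sellers receive ps = 532/23 + 12 = 808/23; q' = 195 − 6.5·(532/23) = 1027/23.
The subsidy expands output by 1027/23 − 247/23 = 780/23 past the efficient level; on those units the gap between marginal cost and willingness to pay runs from 0 up to 12.
DWL = ½ × 12 × 780/23 = 4680/23.

Deadweight loss = 4680/23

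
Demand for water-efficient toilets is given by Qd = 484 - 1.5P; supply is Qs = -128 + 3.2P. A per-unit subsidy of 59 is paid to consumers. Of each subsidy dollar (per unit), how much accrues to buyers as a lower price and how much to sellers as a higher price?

Pre-subsidy: 484 - 1.5P = -128 + 3.2P gives P* = 6120/47, Q* = 13568/47.
With the rebate, buyers effectively pay Pb = Ps − 59, where Ps is the price sellers receive.
Demand in terms of Ps becomes Qd = 484 − 1.5(Ps − 59) = 572.5 - 1.5Ps. Setting this equal to supply: 572.5 - 1.5Ps = -128 + 3.2Ps, so Ps = 7005/47.
Buyers pay Pb = 7005/47 − 59 = 4232/47; Q' = -128 + 3.2·(7005/47) = 16400/47.
Buyers' price falls by P* − Pb = 6120/47 − 4232/47 = 1888/47; sellers' price rises by Ps − P* = 7005/47 − 6120/47 = 885/47.

Buyers gain 1888/47 per unit; sellers gain 885/47 per unit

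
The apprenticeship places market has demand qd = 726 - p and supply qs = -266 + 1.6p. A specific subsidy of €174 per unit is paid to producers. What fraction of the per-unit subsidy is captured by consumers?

Consumer share = 8/13

Pre-subsidy: 726 - p = -266 + 1.6p gives p* = 4960/13, q* = 4478/13.
With the subsidy, sellers receive ps = pb + 174 for each unit, where pb is the price buyers pay.
Supply in terms of pb becomes qs = -266 + 1.6(pb + 174) = 12.4 + 1.6pb. Setting this equal to demand: 726 - pb = 12.4 + 1.6pb, so pb = 3568/13.
Sellers receive ps = 3568/13 + 174 = 5830/13; q' = 726 − 1·(3568/13) = 5870/13.
Buyers' price falls by p* − pb = 4960/13 − 3568/13 = 1392/13; sellers' price rises by ps − p* = 5830/13 − 4960/13 = 870/13.
So consumers capture (1392/13)/174 = 8/13 of each unit of subsidy.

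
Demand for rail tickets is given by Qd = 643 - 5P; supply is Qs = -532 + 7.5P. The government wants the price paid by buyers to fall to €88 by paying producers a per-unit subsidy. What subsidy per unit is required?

Required subsidy s = €10 per unit

At a buyer price of 88, quantity demanded is 643 − 5·88 = 203.
Sellers supply 203 only when they receive Ps with -532 + 7.5·Ps = 203, i.e. Ps = 98.
s = Ps − Pb = 98 − 88 = 10.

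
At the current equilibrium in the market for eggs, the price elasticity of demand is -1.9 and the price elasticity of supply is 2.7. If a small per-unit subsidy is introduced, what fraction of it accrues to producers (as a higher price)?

Producer share = 19/46

For a small subsidy around the equilibrium, the benefit split depends on the relative slopes, which at a point are proportional to the elasticities.
Buyer share = εs/(εs + |εd|) = 2.7/(2.7 + 1.9) = 27/46; seller share = |εd|/(εs + |εd|) = 19/46.
So producers capture 19/46 of the subsidy.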